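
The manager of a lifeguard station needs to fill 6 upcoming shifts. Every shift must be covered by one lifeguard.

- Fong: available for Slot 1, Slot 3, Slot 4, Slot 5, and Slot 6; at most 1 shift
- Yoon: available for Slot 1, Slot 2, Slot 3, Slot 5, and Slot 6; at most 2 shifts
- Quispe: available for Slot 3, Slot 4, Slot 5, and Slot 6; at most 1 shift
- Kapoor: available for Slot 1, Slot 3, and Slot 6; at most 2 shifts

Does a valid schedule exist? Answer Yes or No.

Yes

Slot 2 can only be covered by Yoon, so that assignment is forced.
One valid schedule: Slot 1→Yoon, Slot 2→Yoon, Slot 3→Kapoor, Slot 4→Fong, Slot 5→Quispe, Slot 6→Kapoor.
Loads: Fong 1/1, Yoon 2/2, Quispe 1/1, Kapoor 2/2 — all within limits.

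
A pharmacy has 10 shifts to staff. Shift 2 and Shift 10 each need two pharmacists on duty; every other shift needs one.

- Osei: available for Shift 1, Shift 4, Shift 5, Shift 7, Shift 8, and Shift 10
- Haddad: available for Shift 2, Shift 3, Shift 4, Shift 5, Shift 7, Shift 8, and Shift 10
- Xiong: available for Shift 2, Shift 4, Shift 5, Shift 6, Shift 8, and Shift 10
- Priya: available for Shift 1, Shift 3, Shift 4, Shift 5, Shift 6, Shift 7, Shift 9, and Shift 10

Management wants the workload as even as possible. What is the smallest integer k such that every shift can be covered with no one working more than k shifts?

With 4 pharmacists and 12 worker-slots to fill, someone must work at least ⌈12/4⌉ = 3 shifts, so k ≥ 3.
k = 3 works: Shift 1→Osei, Shift 2→Haddad+Xiong, Shift 3→Haddad, Shift 4→Haddad, Shift 5→Priya, Shift 6→Xiong, Shift 7→Osei, Shift 8→Osei, Shift 9→Priya, Shift 10→Xiong+Priya.
Loads: Osei 3, Haddad 3, Xiong 3, Priya 3 — all ≤ 3.

3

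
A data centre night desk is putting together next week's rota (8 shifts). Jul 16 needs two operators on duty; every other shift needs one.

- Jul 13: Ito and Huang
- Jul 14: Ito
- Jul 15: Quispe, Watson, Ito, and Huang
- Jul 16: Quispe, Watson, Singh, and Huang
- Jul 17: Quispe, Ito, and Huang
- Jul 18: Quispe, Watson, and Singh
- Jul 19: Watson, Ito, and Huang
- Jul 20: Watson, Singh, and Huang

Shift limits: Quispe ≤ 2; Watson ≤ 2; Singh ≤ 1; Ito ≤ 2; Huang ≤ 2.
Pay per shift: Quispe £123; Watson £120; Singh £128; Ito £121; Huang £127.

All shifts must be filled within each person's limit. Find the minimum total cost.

Jul 14 can only be covered by Ito, so that assignment is forced.
Picking the cheapest available operator for each shift independently would cost £1086, but that ignores the shift limits.
An optimal schedule: Jul 13→Ito, Jul 14→Ito, Jul 15→Huang, Jul 16→Singh+Huang, Jul 17→Quispe, Jul 18→Quispe, Jul 19→Watson, Jul 20→Watson.
Total: 121 + 121 + 127 + 128 + 127 + 123 + 123 + 120 + 120 = £1110.

£1110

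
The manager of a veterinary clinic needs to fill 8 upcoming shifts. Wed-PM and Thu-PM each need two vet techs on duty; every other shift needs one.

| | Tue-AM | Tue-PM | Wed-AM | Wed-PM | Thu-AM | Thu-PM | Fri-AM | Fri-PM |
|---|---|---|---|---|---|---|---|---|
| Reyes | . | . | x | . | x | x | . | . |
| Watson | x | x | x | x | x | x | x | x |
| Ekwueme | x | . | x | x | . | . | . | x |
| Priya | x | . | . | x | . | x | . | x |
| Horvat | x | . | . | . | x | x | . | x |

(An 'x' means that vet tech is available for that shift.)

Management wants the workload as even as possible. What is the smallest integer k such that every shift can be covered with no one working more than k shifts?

With 5 vet techs and 10 worker-slots to fill, someone must work at least ⌈10/5⌉ = 2 shifts, so k ≥ 2.
k = 2 works: Tue-AM→Ekwueme, Tue-PM→Watson, Wed-AM→Reyes, Wed-PM→Ekwueme+Priya, Thu-AM→Reyes, Thu-PM→Priya+Horvat, Fri-AM→Watson, Fri-PM→Horvat.
Loads: Reyes 2, Watson 2, Ekwueme 2, Priya 2, Horvat 2 — all ≤ 2.

2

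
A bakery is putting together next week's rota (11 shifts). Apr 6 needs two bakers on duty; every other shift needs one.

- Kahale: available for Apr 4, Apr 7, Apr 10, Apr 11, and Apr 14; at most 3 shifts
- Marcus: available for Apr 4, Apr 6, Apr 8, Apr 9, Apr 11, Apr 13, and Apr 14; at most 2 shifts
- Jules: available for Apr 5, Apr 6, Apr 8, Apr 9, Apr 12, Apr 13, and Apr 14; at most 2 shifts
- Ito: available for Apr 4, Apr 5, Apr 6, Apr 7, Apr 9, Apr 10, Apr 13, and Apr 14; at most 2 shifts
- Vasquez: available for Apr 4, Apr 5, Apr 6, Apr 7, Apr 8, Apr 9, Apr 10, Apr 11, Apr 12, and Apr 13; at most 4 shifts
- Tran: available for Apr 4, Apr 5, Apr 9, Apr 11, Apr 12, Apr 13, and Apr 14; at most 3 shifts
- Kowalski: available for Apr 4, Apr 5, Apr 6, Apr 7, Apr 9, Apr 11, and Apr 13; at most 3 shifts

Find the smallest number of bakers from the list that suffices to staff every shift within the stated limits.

4

12 slots to fill and no one can take more than 4, so at least ⌈12/4⌉ = 3 bakers are needed.
Any 3 bakers together have capacity at most 4+3+3 = 10 < 12 slots, so 3 can never suffice.
Kahale, Marcus, Vasquez, and Tran alone can cover everything: Apr 4→Tran, Apr 5→Vasquez, Apr 6→Marcus+Vasquez, Apr 7→Kahale, Apr 8→Marcus, Apr 9→Vasquez, Apr 10→Kahale, Apr 11→Tran, Apr 12→Vasquez, Apr 13→Tran, Apr 14→Kahale.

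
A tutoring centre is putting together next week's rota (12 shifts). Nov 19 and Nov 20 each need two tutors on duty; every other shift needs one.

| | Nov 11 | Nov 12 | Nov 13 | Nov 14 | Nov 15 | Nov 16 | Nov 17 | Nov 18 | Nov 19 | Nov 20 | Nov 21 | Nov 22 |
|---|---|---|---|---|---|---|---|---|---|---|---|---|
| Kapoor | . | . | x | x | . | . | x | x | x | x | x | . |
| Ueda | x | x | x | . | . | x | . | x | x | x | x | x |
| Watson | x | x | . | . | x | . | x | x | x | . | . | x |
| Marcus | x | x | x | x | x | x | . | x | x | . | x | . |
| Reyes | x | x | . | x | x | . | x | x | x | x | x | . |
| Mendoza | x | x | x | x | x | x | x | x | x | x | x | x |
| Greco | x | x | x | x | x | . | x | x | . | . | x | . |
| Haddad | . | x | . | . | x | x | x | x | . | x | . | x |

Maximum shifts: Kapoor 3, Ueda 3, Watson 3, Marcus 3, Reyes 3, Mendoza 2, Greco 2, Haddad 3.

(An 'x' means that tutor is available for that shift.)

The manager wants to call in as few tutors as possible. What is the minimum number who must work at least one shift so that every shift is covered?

14 slots to fill and no one can take more than 3, so at least ⌈14/3⌉ = 5 tutors are needed.
Kapoor, Ueda, Watson, Marcus, and Reyes alone can cover everything: Nov 11→Watson, Nov 12→Watson, Nov 13→Kapoor, Nov 14→Kapoor, Nov 15→Watson, Nov 16→Ueda, Nov 17→Kapoor, Nov 18→Marcus, Nov 19→Marcus+Reyes, Nov 20→Ueda+Reyes, Nov 21→Marcus, Nov 22→Ueda.

5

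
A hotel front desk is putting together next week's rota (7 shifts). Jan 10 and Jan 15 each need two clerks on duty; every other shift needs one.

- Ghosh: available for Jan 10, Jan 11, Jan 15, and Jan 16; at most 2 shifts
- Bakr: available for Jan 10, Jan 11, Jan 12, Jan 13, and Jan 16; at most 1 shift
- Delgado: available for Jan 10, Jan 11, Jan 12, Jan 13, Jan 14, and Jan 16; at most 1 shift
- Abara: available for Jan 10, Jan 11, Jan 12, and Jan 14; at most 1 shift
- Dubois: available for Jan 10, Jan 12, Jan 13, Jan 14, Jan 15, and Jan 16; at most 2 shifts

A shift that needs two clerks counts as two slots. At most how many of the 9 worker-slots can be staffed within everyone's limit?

Total capacity across all clerks is 2+1+1+1+2 = 7, and 9 slots are needed, so at most 7 can be filled.
An assignment achieving 7: Jan 11→Ghosh, Jan 12→Abara, Jan 13→Bakr, Jan 14→Delgado, Jan 15→Ghosh+Dubois, Jan 16→Dubois.
Loads: Ghosh 2/2, Bakr 1/1, Delgado 1/1, Abara 1/1, Dubois 2/2.

7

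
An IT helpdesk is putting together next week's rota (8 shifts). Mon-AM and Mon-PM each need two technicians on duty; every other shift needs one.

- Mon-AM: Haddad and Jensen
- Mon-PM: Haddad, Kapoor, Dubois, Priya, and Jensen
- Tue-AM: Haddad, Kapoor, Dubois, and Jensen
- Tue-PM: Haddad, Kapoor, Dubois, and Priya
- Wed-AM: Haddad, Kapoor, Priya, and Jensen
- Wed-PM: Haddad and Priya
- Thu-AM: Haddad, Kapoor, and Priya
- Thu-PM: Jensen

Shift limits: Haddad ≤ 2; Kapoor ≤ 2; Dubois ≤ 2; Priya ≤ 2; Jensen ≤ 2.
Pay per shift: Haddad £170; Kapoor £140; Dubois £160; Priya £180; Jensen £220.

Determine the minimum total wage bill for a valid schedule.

Mon-AM can only be covered by Haddad and Jensen, so that assignment is forced.
Thu-PM can only be covered by Jensen, so that assignment is forced.
Picking the cheapest available technician for each shift independently would cost £1640, but that ignores the shift limits.
An optimal schedule: Mon-AM→Haddad+Jensen, Mon-PM→Dubois+Priya, Tue-AM→Kapoor, Tue-PM→Dubois, Wed-AM→Priya, Wed-PM→Haddad, Thu-AM→Kapoor, Thu-PM→Jensen.
Total: 170 + 220 + 160 + 180 + 140 + 160 + 180 + 170 + 140 + 220 = £1740.

£1740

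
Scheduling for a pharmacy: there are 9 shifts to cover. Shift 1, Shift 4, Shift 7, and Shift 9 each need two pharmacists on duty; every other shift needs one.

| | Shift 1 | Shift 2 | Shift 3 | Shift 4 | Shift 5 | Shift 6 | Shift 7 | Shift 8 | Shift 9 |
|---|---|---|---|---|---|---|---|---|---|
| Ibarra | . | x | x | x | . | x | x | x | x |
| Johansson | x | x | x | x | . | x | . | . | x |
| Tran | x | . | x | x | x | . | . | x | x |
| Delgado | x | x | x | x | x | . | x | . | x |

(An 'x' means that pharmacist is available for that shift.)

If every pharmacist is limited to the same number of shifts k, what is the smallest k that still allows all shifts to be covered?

4

With 4 pharmacists and 13 worker-slots to fill, someone must work at least ⌈13/4⌉ = 4 shifts, so k ≥ 4.
k = 4 works: Shift 1→Johansson+Tran, Shift 2→Ibarra, Shift 3→Johansson, Shift 4→Johansson+Tran, Shift 5→Tran, Shift 6→Ibarra, Shift 7→Ibarra+Delgado, Shift 8→Ibarra, Shift 9→Johansson+Tran.
Loads: Ibarra 4, Johansson 4, Tran 4, Delgado 1 — all ≤ 4.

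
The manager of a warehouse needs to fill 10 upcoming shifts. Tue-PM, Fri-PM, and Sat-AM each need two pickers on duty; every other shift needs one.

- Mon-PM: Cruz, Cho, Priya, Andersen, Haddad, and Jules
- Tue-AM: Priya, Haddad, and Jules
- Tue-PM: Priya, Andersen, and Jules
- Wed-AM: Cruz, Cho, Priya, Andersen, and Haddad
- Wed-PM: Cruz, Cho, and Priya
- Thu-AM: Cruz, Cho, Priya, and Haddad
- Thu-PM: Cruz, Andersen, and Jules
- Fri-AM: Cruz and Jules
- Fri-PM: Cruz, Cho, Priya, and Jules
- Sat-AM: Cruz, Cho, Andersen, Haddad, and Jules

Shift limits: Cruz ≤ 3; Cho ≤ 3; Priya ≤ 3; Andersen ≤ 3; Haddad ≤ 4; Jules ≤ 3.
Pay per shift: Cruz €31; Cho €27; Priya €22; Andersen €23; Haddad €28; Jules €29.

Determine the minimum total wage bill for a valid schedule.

€329

Picking the cheapest available picker for each shift independently would cost €306, but that ignores the shift limits.
An optimal schedule: Mon-PM→Haddad, Tue-AM→Priya, Tue-PM→Priya+Andersen, Wed-AM→Haddad, Wed-PM→Cho, Thu-AM→Cho, Thu-PM→Andersen, Fri-AM→Jules, Fri-PM→Priya+Cho, Sat-AM→Andersen+Haddad.
Total: 28 + 22 + 22 + 23 + 28 + 27 + 27 + 23 + 29 + 22 + 27 + 23 + 28 = €329.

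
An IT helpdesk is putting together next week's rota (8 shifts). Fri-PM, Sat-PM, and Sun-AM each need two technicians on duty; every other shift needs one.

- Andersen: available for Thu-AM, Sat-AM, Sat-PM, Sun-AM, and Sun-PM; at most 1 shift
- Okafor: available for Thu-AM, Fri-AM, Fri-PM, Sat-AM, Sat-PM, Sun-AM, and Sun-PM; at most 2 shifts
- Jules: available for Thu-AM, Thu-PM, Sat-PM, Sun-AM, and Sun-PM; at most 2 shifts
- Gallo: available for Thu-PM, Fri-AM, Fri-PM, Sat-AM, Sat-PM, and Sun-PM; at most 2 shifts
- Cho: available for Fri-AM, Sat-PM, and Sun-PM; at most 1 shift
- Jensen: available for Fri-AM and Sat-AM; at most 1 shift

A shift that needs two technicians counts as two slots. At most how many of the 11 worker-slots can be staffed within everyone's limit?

Total capacity across all technicians is 1+2+2+2+1+1 = 9, and 11 slots are needed, so at most 9 can be filled.
An assignment achieving 9: Thu-AM→Andersen, Thu-PM→Jules, Fri-AM→Gallo, Fri-PM→Okafor+Gallo, Sat-AM→Jensen, Sat-PM→Cho, Sun-AM→Okafor+Jules.
Loads: Andersen 1/1, Okafor 2/2, Jules 2/2, Gallo 2/2, Cho 1/1, Jensen 1/1.

9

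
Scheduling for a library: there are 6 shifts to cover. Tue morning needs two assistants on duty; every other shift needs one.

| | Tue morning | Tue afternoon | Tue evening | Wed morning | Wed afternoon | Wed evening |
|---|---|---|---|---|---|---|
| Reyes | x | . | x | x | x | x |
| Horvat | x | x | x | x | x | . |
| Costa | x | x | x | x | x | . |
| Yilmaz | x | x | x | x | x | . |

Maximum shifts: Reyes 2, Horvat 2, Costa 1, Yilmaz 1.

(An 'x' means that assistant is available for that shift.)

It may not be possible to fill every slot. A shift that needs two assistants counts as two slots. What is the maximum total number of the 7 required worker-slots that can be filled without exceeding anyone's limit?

Total capacity across all assistants is 2+2+1+1 = 6, and 7 slots are needed, so at most 6 can be filled.
An assignment achieving 6: Tue morning→Reyes+Horvat, Tue afternoon→Horvat, Tue evening→Costa, Wed morning→Yilmaz, Wed evening→Reyes.
Loads: Reyes 2/2, Horvat 2/2, Costa 1/1, Yilmaz 1/1.

6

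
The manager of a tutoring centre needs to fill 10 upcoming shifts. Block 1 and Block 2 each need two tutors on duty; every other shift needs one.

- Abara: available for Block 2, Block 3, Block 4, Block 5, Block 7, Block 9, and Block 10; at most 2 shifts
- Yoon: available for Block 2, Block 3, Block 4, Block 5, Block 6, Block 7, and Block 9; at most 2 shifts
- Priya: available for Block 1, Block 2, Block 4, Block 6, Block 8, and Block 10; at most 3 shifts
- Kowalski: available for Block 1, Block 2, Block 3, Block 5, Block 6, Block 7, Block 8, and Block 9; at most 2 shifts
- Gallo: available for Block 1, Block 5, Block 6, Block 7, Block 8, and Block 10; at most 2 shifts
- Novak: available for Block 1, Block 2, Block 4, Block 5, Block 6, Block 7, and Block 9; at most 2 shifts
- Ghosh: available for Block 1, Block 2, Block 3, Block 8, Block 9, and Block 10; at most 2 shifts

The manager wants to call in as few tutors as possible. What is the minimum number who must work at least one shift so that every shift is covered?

12 slots to fill and no one can take more than 3, so at least ⌈12/3⌉ = 4 tutors are needed.
Any 5 tutors together have capacity at most 3+2+2+2+2 = 11 < 12 slots, so 5 can never suffice.
Abara, Yoon, Priya, Kowalski, Gallo, and Novak alone can cover everything: Block 1→Gallo+Novak, Block 2→Priya+Novak, Block 3→Abara, Block 4→Yoon, Block 5→Kowalski, Block 6→Priya, Block 7→Kowalski, Block 8→Priya, Block 9→Yoon, Block 10→Abara.

6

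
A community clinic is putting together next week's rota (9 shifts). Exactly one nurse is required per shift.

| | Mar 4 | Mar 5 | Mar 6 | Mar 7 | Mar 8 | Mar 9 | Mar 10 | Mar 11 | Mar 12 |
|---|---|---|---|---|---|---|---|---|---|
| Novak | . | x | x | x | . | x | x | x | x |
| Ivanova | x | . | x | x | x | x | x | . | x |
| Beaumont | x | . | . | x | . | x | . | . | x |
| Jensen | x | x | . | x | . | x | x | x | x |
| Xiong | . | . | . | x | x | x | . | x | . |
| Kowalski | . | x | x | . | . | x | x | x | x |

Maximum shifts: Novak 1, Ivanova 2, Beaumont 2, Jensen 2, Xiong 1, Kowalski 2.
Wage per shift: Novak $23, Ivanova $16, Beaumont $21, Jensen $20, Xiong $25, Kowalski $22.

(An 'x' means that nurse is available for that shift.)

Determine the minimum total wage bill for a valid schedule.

Picking the cheapest available nurse for each shift independently would cost $152, but that ignores the shift limits.
An optimal schedule: Mar 4→Ivanova, Mar 5→Jensen, Mar 6→Kowalski, Mar 7→Beaumont, Mar 8→Ivanova, Mar 9→Novak, Mar 10→Jensen, Mar 11→Kowalski, Mar 12→Beaumont.
Total: 16 + 20 + 22 + 21 + 16 + 23 + 20 + 22 + 21 = $181.

$181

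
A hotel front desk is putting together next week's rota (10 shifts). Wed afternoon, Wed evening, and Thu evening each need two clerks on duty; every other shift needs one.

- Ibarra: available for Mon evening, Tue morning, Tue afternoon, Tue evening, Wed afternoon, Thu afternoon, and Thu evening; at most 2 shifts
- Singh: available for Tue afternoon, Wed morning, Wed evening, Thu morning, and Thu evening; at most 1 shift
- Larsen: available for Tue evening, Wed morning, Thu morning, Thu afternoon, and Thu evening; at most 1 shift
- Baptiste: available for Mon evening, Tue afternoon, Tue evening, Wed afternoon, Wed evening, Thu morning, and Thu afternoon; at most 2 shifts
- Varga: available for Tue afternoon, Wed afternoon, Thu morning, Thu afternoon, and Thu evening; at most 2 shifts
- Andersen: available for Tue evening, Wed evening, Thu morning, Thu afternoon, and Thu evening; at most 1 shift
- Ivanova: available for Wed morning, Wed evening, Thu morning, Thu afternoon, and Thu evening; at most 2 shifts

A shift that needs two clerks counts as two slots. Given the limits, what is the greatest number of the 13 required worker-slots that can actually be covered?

11

Total capacity across all clerks is 2+1+1+2+2+1+2 = 11, and 13 slots are needed, so at most 11 can be filled.
An assignment achieving 11: Mon evening→Ibarra, Tue morning→Ibarra, Tue afternoon→Baptiste, Tue evening→Larsen, Wed morning→Singh, Wed afternoon→Baptiste+Varga, Wed evening→Andersen+Ivanova, Thu morning→Varga, Thu afternoon→Ivanova.
Loads: Ibarra 2/2, Singh 1/1, Larsen 1/1, Baptiste 2/2, Varga 2/2, Andersen 1/1, Ivanova 2/2.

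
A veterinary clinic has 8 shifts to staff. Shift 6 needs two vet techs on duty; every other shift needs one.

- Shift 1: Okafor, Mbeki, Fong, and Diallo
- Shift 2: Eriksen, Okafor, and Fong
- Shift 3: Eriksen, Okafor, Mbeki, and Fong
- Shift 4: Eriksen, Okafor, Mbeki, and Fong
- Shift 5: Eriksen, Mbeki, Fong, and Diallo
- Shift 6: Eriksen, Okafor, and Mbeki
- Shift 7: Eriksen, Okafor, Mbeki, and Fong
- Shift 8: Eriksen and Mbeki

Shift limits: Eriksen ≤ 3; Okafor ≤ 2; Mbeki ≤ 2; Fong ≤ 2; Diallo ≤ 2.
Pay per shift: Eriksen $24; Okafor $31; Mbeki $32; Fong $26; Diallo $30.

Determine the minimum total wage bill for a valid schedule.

Picking the cheapest available vet tech for each shift independently would cost $225, but that ignores the shift limits.
An optimal schedule: Shift 1→Diallo, Shift 2→Eriksen, Shift 3→Fong, Shift 4→Fong, Shift 5→Diallo, Shift 6→Eriksen+Okafor, Shift 7→Okafor, Shift 8→Eriksen.
Total: 30 + 24 + 26 + 26 + 30 + 24 + 31 + 31 + 24 = $246.

$246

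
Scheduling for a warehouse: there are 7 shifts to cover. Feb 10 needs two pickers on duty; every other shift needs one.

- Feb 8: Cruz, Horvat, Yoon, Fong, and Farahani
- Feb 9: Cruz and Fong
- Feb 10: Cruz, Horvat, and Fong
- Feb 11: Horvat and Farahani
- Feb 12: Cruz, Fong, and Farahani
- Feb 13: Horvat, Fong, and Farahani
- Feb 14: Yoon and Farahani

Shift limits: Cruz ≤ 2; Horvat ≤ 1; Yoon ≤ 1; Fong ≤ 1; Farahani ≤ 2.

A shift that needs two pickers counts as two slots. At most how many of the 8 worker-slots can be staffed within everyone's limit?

Total capacity across all pickers is 2+1+1+1+2 = 7, and 8 slots are needed, so at most 7 can be filled.
An assignment achieving 7: Feb 9→Cruz, Feb 10→Cruz+Fong, Feb 11→Horvat, Feb 12→Farahani, Feb 13→Farahani, Feb 14→Yoon.
Loads: Cruz 2/2, Horvat 1/1, Yoon 1/1, Fong 1/1, Farahani 2/2.

7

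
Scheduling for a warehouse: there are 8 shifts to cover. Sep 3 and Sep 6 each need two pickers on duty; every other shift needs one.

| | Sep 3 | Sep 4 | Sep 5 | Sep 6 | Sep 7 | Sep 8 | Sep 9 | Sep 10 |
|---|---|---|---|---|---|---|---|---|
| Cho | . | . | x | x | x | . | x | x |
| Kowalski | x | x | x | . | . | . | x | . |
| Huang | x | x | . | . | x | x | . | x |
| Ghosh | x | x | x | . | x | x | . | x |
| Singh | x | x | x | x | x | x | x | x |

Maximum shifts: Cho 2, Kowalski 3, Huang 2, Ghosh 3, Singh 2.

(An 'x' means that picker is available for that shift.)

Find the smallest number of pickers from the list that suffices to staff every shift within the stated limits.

4

10 slots to fill and no one can take more than 3, so at least ⌈10/3⌉ = 4 pickers are needed.
Cho, Kowalski, Ghosh, and Singh alone can cover everything: Sep 3→Kowalski+Ghosh, Sep 4→Kowalski, Sep 5→Singh, Sep 6→Cho+Singh, Sep 7→Cho, Sep 8→Ghosh, Sep 9→Kowalski, Sep 10→Ghosh.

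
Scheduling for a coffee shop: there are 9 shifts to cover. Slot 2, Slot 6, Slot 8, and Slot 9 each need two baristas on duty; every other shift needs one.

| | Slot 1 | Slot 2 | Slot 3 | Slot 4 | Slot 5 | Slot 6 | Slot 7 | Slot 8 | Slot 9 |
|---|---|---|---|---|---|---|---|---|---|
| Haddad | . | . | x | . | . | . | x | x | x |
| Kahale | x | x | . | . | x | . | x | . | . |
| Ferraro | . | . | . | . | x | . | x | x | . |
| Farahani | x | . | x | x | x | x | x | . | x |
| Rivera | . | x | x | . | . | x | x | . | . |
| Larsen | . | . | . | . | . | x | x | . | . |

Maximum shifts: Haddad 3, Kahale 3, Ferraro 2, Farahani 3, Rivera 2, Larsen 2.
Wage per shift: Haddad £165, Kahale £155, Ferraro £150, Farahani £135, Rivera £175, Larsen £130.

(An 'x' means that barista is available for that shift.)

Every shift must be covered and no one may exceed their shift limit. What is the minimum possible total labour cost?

£1945

Slot 2 can only be covered by Kahale and Rivera, so that assignment is forced.
Slot 4 can only be covered by Farahani, so that assignment is forced.
Slot 8 can only be covered by Haddad and Ferraro, so that assignment is forced.
Picking the cheapest available barista for each shift independently would cost £1880, but that ignores the shift limits.
An optimal schedule: Slot 1→Kahale, Slot 2→Kahale+Rivera, Slot 3→Haddad, Slot 4→Farahani, Slot 5→Ferraro, Slot 6→Larsen+Farahani, Slot 7→Larsen, Slot 8→Ferraro+Haddad, Slot 9→Farahani+Haddad.
Total: 155 + 155 + 175 + 165 + 135 + 150 + 130 + 135 + 130 + 150 + 165 + 135 + 165 = £1945.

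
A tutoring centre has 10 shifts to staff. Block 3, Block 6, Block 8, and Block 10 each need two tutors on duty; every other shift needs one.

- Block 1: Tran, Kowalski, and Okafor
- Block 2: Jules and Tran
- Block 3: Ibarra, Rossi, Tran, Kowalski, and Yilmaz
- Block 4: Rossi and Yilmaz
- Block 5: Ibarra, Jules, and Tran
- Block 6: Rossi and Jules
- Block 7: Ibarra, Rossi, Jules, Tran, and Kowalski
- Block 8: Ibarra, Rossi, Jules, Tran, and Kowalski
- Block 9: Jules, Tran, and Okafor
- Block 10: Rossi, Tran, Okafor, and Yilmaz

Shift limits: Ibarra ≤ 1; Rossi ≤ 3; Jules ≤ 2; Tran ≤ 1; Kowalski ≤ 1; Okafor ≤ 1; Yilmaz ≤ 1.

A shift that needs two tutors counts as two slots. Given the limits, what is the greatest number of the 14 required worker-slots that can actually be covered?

10

Total capacity across all tutors is 1+3+2+1+1+1+1 = 10, and 14 slots are needed, so at most 10 can be filled.
An assignment achieving 10: Block 1→Tran, Block 2→Jules, Block 3→Kowalski, Block 4→Rossi, Block 5→Ibarra, Block 6→Rossi+Jules, Block 9→Okafor, Block 10→Rossi+Yilmaz.
Loads: Ibarra 1/1, Rossi 3/3, Jules 2/2, Tran 1/1, Kowalski 1/1, Okafor 1/1, Yilmaz 1/1.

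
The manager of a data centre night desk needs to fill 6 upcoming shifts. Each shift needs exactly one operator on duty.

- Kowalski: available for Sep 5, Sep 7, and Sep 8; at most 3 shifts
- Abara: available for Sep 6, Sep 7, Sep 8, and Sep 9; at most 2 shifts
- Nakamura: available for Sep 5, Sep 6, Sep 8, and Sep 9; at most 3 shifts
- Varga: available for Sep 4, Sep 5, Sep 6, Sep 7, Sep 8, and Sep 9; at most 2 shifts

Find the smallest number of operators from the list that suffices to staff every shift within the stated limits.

6 slots to fill and no one can take more than 3, so at least ⌈6/3⌉ = 2 operators are needed.
No set of 2 operators can cover every shift (each such set leaves at least one shift with no one available or exceeds a cap).
Kowalski, Abara, and Varga alone can cover everything: Sep 4→Varga, Sep 5→Kowalski, Sep 6→Abara, Sep 7→Kowalski, Sep 8→Kowalski, Sep 9→Abara.

3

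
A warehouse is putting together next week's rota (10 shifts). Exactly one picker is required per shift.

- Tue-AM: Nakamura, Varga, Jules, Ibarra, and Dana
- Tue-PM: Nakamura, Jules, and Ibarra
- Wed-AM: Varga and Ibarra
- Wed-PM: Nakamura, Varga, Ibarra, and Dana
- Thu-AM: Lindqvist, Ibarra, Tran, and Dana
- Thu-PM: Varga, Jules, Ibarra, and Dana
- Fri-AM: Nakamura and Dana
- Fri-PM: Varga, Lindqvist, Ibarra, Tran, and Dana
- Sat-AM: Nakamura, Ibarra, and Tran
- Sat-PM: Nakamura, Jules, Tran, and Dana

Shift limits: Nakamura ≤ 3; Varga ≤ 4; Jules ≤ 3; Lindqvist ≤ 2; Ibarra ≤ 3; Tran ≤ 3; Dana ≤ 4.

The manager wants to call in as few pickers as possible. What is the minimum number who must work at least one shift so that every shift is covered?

3

10 slots to fill and no one can take more than 4, so at least ⌈10/4⌉ = 3 pickers are needed.
Nakamura, Varga, and Ibarra alone can cover everything: Tue-AM→Varga, Tue-PM→Nakamura, Wed-AM→Varga, Wed-PM→Ibarra, Thu-AM→Ibarra, Thu-PM→Varga, Fri-AM→Nakamura, Fri-PM→Varga, Sat-AM→Ibarra, Sat-PM→Nakamura.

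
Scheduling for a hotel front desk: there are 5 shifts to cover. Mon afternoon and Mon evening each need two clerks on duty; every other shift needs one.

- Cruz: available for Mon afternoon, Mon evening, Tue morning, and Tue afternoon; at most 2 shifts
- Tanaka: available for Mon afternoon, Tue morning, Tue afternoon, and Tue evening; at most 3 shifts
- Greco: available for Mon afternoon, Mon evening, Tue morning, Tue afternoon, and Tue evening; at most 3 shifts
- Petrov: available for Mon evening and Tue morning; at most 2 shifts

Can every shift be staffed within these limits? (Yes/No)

One valid schedule: Mon afternoon→Cruz+Tanaka, Mon evening→Cruz+Greco, Tue morning→Greco, Tue afternoon→Tanaka, Tue evening→Tanaka.
Loads: Cruz 2/2, Tanaka 3/3, Greco 2/3, Petrov 0/2 — all within limits.

Yes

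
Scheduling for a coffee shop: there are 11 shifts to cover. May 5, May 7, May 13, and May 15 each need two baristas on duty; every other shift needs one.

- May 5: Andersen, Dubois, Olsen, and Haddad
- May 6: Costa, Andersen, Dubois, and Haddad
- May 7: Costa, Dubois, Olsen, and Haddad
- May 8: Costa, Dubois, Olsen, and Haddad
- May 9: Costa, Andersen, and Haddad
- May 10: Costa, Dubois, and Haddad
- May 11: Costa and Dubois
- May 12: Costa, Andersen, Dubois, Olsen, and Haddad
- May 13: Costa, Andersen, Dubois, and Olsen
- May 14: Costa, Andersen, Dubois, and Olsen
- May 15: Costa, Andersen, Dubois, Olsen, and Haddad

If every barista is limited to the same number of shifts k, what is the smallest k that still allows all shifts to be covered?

3

With 5 baristas and 15 worker-slots to fill, someone must work at least ⌈15/5⌉ = 3 shifts, so k ≥ 3.
k = 3 works: May 5→Dubois+Haddad, May 6→Andersen, May 7→Olsen+Haddad, May 8→Dubois, May 9→Costa, May 10→Costa, May 11→Costa, May 12→Andersen, May 13→Dubois+Olsen, May 14→Andersen, May 15→Olsen+Haddad.
Loads: Costa 3, Andersen 3, Dubois 3, Olsen 3, Haddad 3 — all ≤ 3.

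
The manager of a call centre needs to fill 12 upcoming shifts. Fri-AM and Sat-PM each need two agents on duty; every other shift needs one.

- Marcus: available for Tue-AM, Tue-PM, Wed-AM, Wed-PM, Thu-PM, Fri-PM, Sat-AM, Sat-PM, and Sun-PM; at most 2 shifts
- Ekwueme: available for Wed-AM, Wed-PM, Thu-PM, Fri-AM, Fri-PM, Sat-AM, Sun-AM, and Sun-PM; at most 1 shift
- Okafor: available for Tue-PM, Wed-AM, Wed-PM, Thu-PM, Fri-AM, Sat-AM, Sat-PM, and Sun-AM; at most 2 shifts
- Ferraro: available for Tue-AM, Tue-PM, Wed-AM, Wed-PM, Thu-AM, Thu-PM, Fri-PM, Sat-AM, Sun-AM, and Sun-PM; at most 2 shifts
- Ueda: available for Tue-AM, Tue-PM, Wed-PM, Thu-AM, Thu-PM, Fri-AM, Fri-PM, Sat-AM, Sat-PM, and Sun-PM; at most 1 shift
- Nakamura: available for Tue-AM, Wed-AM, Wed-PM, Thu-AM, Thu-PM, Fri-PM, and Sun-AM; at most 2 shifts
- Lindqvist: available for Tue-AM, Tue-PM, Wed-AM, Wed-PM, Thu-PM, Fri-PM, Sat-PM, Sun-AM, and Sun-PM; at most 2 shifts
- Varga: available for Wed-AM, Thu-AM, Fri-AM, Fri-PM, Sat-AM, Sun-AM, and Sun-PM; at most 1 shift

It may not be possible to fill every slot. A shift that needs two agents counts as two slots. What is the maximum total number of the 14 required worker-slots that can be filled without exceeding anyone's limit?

13

Total capacity across all agents is 2+1+2+2+1+2+2+1 = 13, and 14 slots are needed, so at most 13 can be filled.
An assignment achieving 13: Tue-AM→Marcus, Tue-PM→Ferraro, Wed-AM→Nakamura, Wed-PM→Lindqvist, Thu-AM→Ferraro, Fri-AM→Ekwueme+Okafor, Fri-PM→Varga, Sat-AM→Ueda, Sat-PM→Marcus+Okafor, Sun-AM→Nakamura, Sun-PM→Lindqvist.
Loads: Marcus 2/2, Ekwueme 1/1, Okafor 2/2, Ferraro 2/2, Ueda 1/1, Nakamura 2/2, Lindqvist 2/2, Varga 1/1.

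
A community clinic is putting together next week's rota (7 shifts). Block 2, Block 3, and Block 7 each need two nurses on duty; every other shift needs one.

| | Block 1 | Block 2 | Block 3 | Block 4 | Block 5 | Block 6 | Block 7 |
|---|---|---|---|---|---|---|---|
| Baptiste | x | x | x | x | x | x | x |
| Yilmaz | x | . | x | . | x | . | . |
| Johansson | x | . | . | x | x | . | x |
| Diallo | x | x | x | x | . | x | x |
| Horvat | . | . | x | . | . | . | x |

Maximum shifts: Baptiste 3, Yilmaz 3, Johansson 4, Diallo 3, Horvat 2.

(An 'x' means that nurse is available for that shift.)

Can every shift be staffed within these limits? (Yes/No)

Block 2 can only be covered by Baptiste and Diallo, so that assignment is forced.
One valid schedule: Block 1→Yilmaz, Block 2→Baptiste+Diallo, Block 3→Yilmaz+Diallo, Block 4→Baptiste, Block 5→Yilmaz, Block 6→Baptiste, Block 7→Johansson+Diallo.
Loads: Baptiste 3/3, Yilmaz 3/3, Johansson 1/4, Diallo 3/3, Horvat 0/2 — all within limits.

Yes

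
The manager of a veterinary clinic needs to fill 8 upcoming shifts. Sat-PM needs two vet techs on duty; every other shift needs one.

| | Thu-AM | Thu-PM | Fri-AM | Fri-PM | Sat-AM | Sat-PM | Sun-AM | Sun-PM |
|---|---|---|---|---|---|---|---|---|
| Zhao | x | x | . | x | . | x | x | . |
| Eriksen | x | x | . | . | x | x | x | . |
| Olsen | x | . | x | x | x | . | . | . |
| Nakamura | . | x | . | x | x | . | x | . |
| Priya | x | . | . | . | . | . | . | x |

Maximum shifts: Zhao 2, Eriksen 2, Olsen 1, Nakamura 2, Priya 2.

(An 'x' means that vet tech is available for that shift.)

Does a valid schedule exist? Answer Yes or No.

Fri-AM can only be covered by Olsen, so that assignment is forced.
Sat-PM can only be covered by Zhao and Eriksen, so that assignment is forced.
Sun-PM can only be covered by Priya, so that assignment is forced.
One valid schedule: Thu-AM→Priya, Thu-PM→Zhao, Fri-AM→Olsen, Fri-PM→Nakamura, Sat-AM→Eriksen, Sat-PM→Zhao+Eriksen, Sun-AM→Nakamura, Sun-PM→Priya.
Loads: Zhao 2/2, Eriksen 2/2, Olsen 1/1, Nakamura 2/2, Priya 2/2 — all within limits.

Yes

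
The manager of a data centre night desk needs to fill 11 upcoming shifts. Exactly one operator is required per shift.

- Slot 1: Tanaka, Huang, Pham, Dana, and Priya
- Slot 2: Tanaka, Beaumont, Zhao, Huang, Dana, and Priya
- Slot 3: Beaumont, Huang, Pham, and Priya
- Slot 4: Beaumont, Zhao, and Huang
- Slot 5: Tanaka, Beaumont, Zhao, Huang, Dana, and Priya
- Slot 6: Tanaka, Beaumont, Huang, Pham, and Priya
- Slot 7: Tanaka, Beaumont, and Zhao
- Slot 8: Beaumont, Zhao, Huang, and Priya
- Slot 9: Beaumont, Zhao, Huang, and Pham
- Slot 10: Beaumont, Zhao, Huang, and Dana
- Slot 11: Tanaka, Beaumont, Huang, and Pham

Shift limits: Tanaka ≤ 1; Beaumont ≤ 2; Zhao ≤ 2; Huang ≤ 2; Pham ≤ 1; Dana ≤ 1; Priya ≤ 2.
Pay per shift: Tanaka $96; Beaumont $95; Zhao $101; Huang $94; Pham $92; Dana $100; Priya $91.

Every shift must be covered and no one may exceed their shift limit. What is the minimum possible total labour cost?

Picking the cheapest available operator for each shift independently would cost $1013, but that ignores the shift limits.
An optimal schedule: Slot 1→Pham, Slot 2→Dana, Slot 3→Beaumont, Slot 4→Beaumont, Slot 5→Priya, Slot 6→Priya, Slot 7→Tanaka, Slot 8→Zhao, Slot 9→Zhao, Slot 10→Huang, Slot 11→Huang.
Total: 92 + 100 + 95 + 95 + 91 + 91 + 96 + 101 + 101 + 94 + 94 = $1050.

$1050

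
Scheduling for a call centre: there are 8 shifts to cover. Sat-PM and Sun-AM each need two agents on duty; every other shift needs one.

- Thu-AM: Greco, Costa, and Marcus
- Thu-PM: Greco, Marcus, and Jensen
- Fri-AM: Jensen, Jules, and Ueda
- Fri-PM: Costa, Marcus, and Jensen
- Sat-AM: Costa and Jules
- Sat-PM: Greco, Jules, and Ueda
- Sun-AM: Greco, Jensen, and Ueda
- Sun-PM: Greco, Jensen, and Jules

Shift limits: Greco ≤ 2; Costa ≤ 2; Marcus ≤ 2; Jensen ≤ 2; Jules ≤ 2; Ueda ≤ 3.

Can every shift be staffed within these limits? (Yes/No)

One valid schedule: Thu-AM→Greco, Thu-PM→Greco, Fri-AM→Jensen, Fri-PM→Costa, Sat-AM→Costa, Sat-PM→Jules+Ueda, Sun-AM→Jensen+Ueda, Sun-PM→Jules.
Loads: Greco 2/2, Costa 2/2, Marcus 0/2, Jensen 2/2, Jules 2/2, Ueda 2/3 — all within limits.

Yes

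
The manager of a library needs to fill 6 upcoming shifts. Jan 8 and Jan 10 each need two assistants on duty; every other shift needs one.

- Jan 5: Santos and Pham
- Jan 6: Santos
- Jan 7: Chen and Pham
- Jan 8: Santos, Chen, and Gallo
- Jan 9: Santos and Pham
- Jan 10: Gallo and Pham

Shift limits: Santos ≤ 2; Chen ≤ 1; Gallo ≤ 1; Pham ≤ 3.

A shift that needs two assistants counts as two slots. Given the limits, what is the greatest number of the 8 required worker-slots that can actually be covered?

7

Total capacity across all assistants is 2+1+1+3 = 7, and 8 slots are needed, so at most 7 can be filled.
An assignment achieving 7: Jan 5→Santos, Jan 6→Santos, Jan 7→Pham, Jan 8→Chen, Jan 9→Pham, Jan 10→Gallo+Pham.
Loads: Santos 2/2, Chen 1/1, Gallo 1/1, Pham 3/3.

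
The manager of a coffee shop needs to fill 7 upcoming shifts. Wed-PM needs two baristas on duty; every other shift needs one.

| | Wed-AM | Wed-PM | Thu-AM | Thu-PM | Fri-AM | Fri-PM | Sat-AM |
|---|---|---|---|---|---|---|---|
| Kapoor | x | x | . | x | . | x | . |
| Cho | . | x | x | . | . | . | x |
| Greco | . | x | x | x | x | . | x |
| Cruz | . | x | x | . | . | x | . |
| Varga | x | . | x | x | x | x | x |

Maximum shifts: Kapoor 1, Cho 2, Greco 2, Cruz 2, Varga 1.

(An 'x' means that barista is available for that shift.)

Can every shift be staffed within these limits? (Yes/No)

Yes

One valid schedule: Wed-AM→Kapoor, Wed-PM→Cho+Cruz, Thu-AM→Varga, Thu-PM→Greco, Fri-AM→Greco, Fri-PM→Cruz, Sat-AM→Cho.
Loads: Kapoor 1/1, Cho 2/2, Greco 2/2, Cruz 2/2, Varga 1/1 — all within limits.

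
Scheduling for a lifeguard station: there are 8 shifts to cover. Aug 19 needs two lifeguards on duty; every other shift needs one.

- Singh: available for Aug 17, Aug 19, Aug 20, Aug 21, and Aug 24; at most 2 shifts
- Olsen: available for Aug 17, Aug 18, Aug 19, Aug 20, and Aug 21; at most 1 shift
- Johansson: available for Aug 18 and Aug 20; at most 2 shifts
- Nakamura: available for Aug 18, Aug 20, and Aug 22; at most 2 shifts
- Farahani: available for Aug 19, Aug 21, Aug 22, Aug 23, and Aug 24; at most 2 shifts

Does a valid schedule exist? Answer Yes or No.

Total capacity is 9 and 9 slots are needed, so capacity alone doesn't rule it out.
Shifts {Aug 17, Aug 19, Aug 21, Aug 23, Aug 24} need 6 worker-slots in total, but the lifeguards available for any of those shifts (Singh, Olsen, and Farahani) can supply at most 5 among them. So no valid schedule exists.

No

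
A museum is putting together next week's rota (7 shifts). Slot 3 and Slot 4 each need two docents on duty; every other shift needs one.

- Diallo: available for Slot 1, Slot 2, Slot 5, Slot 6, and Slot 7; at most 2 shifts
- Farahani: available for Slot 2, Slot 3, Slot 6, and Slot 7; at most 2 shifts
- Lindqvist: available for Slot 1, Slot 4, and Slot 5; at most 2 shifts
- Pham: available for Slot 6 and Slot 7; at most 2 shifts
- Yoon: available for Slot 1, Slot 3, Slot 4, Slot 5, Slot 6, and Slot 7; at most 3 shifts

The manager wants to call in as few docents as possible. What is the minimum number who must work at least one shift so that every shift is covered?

9 slots to fill and no one can take more than 3, so at least ⌈9/3⌉ = 3 docents are needed.
Any 3 docents together have capacity at most 3+2+2 = 7 < 9 slots, so 3 can never suffice.
Diallo, Farahani, Lindqvist, and Yoon alone can cover everything: Slot 1→Diallo, Slot 2→Diallo, Slot 3→Farahani+Yoon, Slot 4→Lindqvist+Yoon, Slot 5→Lindqvist, Slot 6→Farahani, Slot 7→Yoon.

4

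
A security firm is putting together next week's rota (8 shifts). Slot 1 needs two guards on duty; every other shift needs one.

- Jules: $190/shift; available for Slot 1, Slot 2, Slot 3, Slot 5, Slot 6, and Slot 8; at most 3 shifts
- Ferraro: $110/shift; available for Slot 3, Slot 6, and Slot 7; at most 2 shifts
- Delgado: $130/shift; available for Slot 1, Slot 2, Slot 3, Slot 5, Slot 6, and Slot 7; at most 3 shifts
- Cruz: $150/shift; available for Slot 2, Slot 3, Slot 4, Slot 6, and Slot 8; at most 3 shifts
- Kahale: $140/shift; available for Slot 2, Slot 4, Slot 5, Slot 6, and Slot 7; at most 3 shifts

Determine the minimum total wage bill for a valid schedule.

Slot 1 can only be covered by Jules and Delgado, so that assignment is forced.
Picking the cheapest available guard for each shift independently would cost $1200, but that ignores the shift limits.
An optimal schedule: Slot 1→Delgado+Jules, Slot 2→Delgado, Slot 3→Ferraro, Slot 4→Kahale, Slot 5→Delgado, Slot 6→Kahale, Slot 7→Ferraro, Slot 8→Cruz.
Total: 130 + 190 + 130 + 110 + 140 + 130 + 140 + 110 + 150 = $1230.

$1230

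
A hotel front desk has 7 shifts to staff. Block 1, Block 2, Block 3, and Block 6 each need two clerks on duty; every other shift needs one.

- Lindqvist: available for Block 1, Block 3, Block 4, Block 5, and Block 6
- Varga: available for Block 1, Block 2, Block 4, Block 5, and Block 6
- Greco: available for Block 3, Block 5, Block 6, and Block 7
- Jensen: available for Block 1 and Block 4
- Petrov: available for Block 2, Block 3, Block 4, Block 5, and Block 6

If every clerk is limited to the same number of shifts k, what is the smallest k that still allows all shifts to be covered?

With 5 clerks and 11 worker-slots to fill, someone must work at least ⌈11/5⌉ = 3 shifts, so k ≥ 3.
k = 3 works: Block 1→Lindqvist+Varga, Block 2→Varga+Petrov, Block 3→Lindqvist+Greco, Block 4→Lindqvist, Block 5→Varga, Block 6→Greco+Petrov, Block 7→Greco.
Loads: Lindqvist 3, Varga 3, Greco 3, Jensen 0, Petrov 2 — all ≤ 3.

3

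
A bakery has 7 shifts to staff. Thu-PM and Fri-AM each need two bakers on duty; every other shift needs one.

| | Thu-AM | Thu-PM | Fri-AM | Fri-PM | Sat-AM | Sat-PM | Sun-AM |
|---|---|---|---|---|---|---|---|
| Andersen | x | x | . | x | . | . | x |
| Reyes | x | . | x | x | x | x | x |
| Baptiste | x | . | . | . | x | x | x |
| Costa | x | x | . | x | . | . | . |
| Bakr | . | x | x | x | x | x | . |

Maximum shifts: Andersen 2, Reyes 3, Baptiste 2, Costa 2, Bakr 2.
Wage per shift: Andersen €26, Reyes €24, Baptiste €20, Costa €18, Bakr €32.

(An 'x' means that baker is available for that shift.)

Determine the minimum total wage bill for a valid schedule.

Fri-AM can only be covered by Reyes and Bakr, so that assignment is forced.
Picking the cheapest available baker for each shift independently would cost €196, but that ignores the shift limits.
An optimal schedule: Thu-AM→Costa, Thu-PM→Costa+Andersen, Fri-AM→Reyes+Bakr, Fri-PM→Reyes, Sat-AM→Baptiste, Sat-PM→Baptiste, Sun-AM→Reyes.
Total: 18 + 18 + 26 + 24 + 32 + 24 + 20 + 20 + 24 = €206.

€206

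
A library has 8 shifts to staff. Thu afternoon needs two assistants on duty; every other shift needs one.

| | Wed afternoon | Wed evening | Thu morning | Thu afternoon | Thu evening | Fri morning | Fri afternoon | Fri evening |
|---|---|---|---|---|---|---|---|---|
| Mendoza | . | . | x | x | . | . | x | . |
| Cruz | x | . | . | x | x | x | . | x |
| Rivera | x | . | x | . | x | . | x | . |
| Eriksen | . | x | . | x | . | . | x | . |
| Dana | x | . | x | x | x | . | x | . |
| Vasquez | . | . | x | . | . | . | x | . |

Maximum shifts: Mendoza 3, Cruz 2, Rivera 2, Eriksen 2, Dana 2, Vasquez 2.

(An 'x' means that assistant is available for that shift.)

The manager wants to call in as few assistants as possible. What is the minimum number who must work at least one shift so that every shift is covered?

9 slots to fill and no one can take more than 3, so at least ⌈9/3⌉ = 3 assistants are needed.
Any 3 assistants together have capacity at most 3+2+2 = 7 < 9 slots, so 3 can never suffice.
Mendoza, Cruz, Rivera, and Eriksen alone can cover everything: Wed afternoon→Rivera, Wed evening→Eriksen, Thu morning→Mendoza, Thu afternoon→Mendoza+Eriksen, Thu evening→Rivera, Fri morning→Cruz, Fri afternoon→Mendoza, Fri evening→Cruz.

4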